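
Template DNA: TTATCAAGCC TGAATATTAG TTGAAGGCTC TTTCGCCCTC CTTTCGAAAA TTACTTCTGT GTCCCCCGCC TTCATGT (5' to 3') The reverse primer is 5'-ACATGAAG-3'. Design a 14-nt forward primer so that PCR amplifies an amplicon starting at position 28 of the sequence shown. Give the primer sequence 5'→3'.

The reverse primer's reverse complement CTTCATGT matches the template at positions 70–77; the product starts at position 28.
The forward primer is identical to the top strand over positions 28–41: CTCTTTCGCCCTCC.

5'-CTCTTTCGCCCTCC-3'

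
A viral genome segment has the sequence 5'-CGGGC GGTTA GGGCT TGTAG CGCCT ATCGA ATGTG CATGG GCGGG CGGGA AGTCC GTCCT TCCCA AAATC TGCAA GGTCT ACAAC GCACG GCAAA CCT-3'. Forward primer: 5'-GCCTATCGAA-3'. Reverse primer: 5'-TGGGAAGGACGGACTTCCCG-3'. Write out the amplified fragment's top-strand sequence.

Forward primer GCCTATCGAA is found on the top strand at positions 22–31.
The reverse primer's reverse complement is CGGGAAGTCCGTCCTTCCCA, which matches the template at positions 46–65.
The product is the template from position 22 through 65 (44 bp).

5'-GCCTATCGAATGTGCATGGGCGGGCGGGAAGTCCGTCCTTCCCA-3'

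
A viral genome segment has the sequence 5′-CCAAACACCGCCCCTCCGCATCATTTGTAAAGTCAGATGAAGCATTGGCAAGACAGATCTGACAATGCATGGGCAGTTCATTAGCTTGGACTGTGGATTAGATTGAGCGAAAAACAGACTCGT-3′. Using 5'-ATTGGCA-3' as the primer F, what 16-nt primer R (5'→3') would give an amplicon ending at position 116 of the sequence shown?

5'-TGTTTTTCGCTCAATC-3'

The forward primer binds at positions 44–50; the product's 3' end on the top strand is position 116.
The reverse primer anneals to the top strand over positions 101–116, i.e. to GATTGAGCGAAAAACA.
Its sequence written 5'→3' is the reverse complement: TGTTTTTCGCTCAATC.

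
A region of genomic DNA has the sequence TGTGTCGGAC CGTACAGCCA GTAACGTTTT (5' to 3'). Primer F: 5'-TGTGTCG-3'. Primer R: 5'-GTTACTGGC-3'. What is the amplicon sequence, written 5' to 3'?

5'-TGTGTCGGACCGTACAGCCAGTAAC-3'

Scanning the template, TGTGTCG occurs at positions 1–7; this primer anneals to the bottom strand there with its 3' end pointing downstream.
Taking the reverse complement of GTTACTGGC gives GCCAGTAAC, found at positions 17–25 on the template; the primer anneals here to the top strand with its 3' end pointing upstream.
The product is the template from position 1 through 25 (25 bp).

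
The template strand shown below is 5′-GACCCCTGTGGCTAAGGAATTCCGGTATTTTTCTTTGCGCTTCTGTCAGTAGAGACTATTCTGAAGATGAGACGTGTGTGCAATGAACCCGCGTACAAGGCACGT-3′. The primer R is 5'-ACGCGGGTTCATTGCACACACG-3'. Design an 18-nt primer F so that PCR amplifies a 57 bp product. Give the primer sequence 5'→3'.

The reverse primer's reverse complement CGTGTGTGCAATGAACCCGCGT matches the template at positions 73–94, so the product ends at position 94.
A 57 bp product then starts at position 94 − 57 + 1 = 38.
The forward primer is identical to the top strand there: CGCTTCTGTCAGTAGAGA.

5'-CGCTTCTGTCAGTAGAGA-3'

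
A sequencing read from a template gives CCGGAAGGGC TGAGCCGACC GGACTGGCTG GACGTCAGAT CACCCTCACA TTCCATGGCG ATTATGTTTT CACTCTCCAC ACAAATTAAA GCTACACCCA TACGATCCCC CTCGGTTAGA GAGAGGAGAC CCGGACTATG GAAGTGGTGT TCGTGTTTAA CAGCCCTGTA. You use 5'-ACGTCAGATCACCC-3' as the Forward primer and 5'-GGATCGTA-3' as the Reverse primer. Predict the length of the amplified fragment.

77 bp

Scanning the template, ACGTCAGATCACCC occurs at positions 32–45; this primer anneals to the bottom strand there with its 3' end pointing downstream.
Taking the reverse complement of GGATCGTA gives TACGATCC, found at positions 101–108 on the template; the primer anneals here to the top strand with its 3' end pointing upstream.
Product length = (reverse-primer end) − (forward-primer start) + 1 = 108 − 32 + 1 = 77 bp.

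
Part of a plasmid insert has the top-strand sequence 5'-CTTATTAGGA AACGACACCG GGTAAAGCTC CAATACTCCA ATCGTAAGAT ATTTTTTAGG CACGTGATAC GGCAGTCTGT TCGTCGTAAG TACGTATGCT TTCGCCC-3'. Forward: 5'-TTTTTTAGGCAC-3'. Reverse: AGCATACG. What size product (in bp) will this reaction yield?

Scanning the template, TTTTTTAGGCAC occurs at positions 52–63; this primer anneals to the bottom strand there with its 3' end pointing downstream.
Taking the reverse complement of AGCATACG gives CGTATGCT, found at positions 93–100 on the template; the primer anneals here to the top strand with its 3' end pointing upstream.
The product runs from position 52 to position 100, so its length is 100 − 52 + 1 = 49 bp.

49 bp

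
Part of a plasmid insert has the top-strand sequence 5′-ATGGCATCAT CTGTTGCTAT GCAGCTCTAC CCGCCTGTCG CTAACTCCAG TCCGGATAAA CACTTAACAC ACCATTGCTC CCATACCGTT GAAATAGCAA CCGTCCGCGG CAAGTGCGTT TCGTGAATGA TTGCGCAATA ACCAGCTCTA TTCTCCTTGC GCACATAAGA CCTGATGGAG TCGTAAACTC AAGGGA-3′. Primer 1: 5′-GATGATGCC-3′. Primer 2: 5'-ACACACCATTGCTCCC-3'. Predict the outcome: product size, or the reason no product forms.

No product — the primers' 3' ends point away from each other.

Primer 1 (GATGATGCC) has reverse complement GGCATCATC, which matches the top strand at positions 3–11; primer 1 anneals to the top strand there with its 3' end pointing upstream toward position 3.
Primer 2 (ACACACCATTGCTCCC) matches the top strand directly at positions 67–82; it anneals to the bottom strand with its 3' end pointing downstream toward position 82.
The 3' ends diverge (primer 1 extends toward position 1, primer 2 toward position 196), so the primers never converge on a shared product.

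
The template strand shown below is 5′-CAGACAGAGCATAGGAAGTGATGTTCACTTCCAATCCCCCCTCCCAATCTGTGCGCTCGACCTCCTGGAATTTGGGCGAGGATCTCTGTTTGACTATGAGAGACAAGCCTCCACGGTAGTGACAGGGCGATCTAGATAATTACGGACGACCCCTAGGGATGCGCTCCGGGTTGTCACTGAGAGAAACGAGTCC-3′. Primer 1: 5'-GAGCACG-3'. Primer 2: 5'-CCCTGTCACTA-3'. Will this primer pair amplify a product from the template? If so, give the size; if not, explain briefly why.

No product — primer 1 has no binding site in the template.

Primer 1 (GAGCACG) does not match the top strand, and its reverse complement CGTGCTC does not match either.
With no annealing site for primer 1, no amplification occurs.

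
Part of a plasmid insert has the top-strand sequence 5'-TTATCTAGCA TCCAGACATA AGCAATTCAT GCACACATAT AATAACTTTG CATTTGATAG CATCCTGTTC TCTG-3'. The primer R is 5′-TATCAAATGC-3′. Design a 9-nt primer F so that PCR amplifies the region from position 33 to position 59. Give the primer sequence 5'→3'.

5'-ACACATATA-3'

The reverse primer's reverse complement GCATTTGATA matches the template at positions 50–59; the product starts at position 33.
The forward primer is identical to the top strand over positions 33–41: ACACATATA.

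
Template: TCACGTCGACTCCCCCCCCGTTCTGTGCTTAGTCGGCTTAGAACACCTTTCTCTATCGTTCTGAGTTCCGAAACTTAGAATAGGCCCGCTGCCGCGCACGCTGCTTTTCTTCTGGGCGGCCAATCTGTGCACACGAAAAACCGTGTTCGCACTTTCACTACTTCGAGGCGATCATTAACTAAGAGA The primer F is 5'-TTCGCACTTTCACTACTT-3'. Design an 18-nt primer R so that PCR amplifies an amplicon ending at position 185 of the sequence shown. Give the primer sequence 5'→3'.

5'-CTCTTAGTTAATGATCGC-3'

The forward primer binds at positions 146–163; the product's 3' end on the top strand is position 185.
The reverse primer anneals to the top strand over positions 168–185, i.e. to GCGATCATTAACTAAGAG.
Its sequence written 5'→3' is the reverse complement: CTCTTAGTTAATGATCGC.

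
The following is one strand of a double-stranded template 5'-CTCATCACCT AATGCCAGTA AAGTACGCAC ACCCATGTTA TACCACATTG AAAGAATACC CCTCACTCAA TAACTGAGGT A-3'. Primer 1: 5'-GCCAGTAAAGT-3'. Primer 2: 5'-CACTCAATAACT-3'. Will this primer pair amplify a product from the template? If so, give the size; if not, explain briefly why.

No product — both primers anneal to the same strand and extend in the same direction.

Primer 1 (GCCAGTAAAGT) matches the top strand at positions 14–24 (3' end points downstream).
Primer 2 (CACTCAATAACT) also matches the top strand directly, at positions 64–75 — its reverse complement AGTTATTGAGTG is not present.
Both primers anneal to the bottom strand with 3' ends pointing the same way, so neither can prime synthesis back toward the other.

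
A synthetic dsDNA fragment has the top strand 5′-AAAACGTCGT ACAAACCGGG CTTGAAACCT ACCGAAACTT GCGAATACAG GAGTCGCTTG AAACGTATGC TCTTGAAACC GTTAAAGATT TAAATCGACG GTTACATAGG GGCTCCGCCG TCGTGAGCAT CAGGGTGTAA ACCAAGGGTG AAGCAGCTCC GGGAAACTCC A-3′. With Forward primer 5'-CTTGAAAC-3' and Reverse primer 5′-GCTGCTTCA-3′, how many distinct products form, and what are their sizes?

Three products: 137 bp, 101 bp, 86 bp

The forward primer CTTGAAAC matches the top strand at positions 21–28, 57–64, 72–79.
The reverse primer's reverse complement is TGAAGCAGC, matching at positions 149–157.
Each forward site pairs with the reverse site to give a product ending at position 157: sizes 137, 101, 86 bp.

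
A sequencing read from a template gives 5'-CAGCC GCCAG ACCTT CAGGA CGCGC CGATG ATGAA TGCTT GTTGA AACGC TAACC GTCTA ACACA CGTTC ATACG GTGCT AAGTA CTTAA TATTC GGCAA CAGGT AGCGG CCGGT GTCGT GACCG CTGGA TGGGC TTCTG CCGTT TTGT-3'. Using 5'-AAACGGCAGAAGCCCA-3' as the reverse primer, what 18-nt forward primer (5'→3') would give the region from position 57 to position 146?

5'-TCTAACACACGTTCATAC-3'

The reverse primer's reverse complement TGGGCTTCTGCCGTTT matches the template at positions 131–146; the product starts at position 57.
The forward primer is identical to the top strand over positions 57–74: TCTAACACACGTTCATAC.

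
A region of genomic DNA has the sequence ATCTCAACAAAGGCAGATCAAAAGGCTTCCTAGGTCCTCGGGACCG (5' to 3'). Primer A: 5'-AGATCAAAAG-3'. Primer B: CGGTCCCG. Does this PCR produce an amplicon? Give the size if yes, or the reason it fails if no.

Yes — a 32 bp product.

Primer A (AGATCAAAAG) matches the top strand at positions 15–24; it acts as a forward primer.
Primer B's reverse complement is CGGGACCG, matching the top strand at positions 39–46; it acts as a reverse primer.
The 3' ends face each other across positions 15–46, giving a 32 bp product.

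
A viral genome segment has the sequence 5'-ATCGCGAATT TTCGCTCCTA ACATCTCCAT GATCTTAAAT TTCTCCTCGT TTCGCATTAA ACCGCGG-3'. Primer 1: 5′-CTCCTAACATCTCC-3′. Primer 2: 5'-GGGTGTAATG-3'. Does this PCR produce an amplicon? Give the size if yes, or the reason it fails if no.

Primer 2 (GGGTGTAATG) does not match the top strand, and its reverse complement CATTACACCC does not match either.
With no annealing site for primer 2, no amplification occurs.

No product — primer 2 has no binding site in the template.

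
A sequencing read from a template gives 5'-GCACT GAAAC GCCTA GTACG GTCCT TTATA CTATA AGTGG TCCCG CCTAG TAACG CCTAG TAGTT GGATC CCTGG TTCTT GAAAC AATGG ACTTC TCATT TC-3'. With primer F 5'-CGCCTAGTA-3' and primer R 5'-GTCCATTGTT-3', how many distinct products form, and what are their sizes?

The forward primer CGCCTAGTA matches the top strand at positions 10–18, 44–52, 54–62.
The reverse primer's reverse complement is AACAATGGAC, matching at positions 83–92.
Each forward site pairs with the reverse site to give a product ending at position 92: sizes 83, 49, 39 bp.

Three products: 83 bp, 49 bp, 39 bp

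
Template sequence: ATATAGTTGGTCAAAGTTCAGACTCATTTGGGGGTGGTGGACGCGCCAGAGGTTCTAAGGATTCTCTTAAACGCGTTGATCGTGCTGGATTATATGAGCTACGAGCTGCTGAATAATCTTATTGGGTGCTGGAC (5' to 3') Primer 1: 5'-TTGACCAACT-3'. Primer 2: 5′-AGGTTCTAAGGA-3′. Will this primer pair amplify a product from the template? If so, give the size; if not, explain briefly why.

No product — the primers' 3' ends point away from each other.

Primer 1 (TTGACCAACT) has reverse complement AGTTGGTCAA, which matches the top strand at positions 5–14; primer 1 anneals to the top strand there with its 3' end pointing upstream toward position 5.
Primer 2 (AGGTTCTAAGGA) matches the top strand directly at positions 50–61; it anneals to the bottom strand with its 3' end pointing downstream toward position 61.
The 3' ends diverge (primer 1 extends toward position 1, primer 2 toward position 134), so the primers never converge on a shared product.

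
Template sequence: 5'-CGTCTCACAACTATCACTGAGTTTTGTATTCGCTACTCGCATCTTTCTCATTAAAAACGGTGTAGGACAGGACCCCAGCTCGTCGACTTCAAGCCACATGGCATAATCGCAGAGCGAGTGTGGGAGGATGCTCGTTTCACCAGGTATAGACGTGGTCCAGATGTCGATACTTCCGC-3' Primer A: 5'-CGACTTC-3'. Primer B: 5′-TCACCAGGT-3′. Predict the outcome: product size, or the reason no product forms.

Primer A (CGACTTC) matches the top strand at positions 84–90 (3' end points downstream).
Primer B (TCACCAGGT) also matches the top strand directly, at positions 137–145 — its reverse complement ACCTGGTGA is not present.
Both primers anneal to the bottom strand with 3' ends pointing the same way, so neither can prime synthesis back toward the other.

No product — both primers anneal to the same strand and extend in the same direction.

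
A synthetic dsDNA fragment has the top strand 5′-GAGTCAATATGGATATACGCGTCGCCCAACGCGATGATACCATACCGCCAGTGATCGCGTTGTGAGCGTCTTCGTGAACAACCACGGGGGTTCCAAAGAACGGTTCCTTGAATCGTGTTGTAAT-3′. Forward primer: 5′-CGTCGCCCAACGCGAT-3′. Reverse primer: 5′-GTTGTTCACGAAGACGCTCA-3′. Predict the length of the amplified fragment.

63 bp

Scanning the template, CGTCGCCCAACGCGAT occurs at positions 20–35; this primer anneals to the bottom strand there with its 3' end pointing downstream.
Taking the reverse complement of GTTGTTCACGAAGACGCTCA gives TGAGCGTCTTCGTGAACAAC, found at positions 63–82 on the template; the primer anneals here to the top strand with its 3' end pointing upstream.
Product length = (reverse-primer end) − (forward-primer start) + 1 = 82 − 20 + 1 = 63 bp.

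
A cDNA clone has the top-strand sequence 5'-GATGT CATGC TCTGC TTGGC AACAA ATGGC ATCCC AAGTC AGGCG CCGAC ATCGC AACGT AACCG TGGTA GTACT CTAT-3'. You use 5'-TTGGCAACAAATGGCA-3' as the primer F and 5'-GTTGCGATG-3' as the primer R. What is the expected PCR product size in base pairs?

43 bp

Scanning the template, TTGGCAACAAATGGCA occurs at positions 16–31; this primer anneals to the bottom strand there with its 3' end pointing downstream.
The reverse primer's reverse complement is CATCGCAAC, which matches the template at positions 50–58.
The product runs from position 16 to position 58, so its length is 58 − 16 + 1 = 43 bp.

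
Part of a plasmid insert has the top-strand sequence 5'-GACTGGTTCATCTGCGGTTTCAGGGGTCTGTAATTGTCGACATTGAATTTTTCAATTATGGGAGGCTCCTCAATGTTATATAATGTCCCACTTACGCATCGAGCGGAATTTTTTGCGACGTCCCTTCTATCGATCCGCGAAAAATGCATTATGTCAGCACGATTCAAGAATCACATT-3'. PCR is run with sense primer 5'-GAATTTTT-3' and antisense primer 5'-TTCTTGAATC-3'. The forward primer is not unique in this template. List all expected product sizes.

126 bp, 65 bp

The forward primer GAATTTTT matches the top strand at positions 45–52, 106–113.
The reverse primer's reverse complement is GATTCAAGAA, matching at positions 161–170.
Each forward site pairs with the reverse site to give a product ending at position 170: sizes 126, 65 bp.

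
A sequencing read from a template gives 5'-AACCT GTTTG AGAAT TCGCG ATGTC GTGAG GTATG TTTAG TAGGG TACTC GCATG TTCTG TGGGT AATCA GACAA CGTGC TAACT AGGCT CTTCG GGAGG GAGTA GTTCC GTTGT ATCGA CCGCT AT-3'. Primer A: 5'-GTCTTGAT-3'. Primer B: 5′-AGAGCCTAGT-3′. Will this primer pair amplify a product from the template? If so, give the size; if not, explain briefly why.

Primer A (GTCTTGAT) does not match the top strand, and its reverse complement ATCAAGAC does not match either.
With no annealing site for primer A, no amplification occurs.

No product — primer A has no binding site in the template.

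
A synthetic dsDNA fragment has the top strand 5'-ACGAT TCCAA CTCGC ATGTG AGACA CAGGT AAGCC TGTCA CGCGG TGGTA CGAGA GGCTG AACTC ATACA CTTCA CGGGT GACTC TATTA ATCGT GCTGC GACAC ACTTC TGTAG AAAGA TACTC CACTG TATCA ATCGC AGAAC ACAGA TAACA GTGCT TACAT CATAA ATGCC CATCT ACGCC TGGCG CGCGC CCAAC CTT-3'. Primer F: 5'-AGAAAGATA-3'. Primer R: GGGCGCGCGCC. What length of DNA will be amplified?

Forward primer AGAAAGATA is found on the top strand at positions 114–122.
The reverse primer's reverse complement is GGCGCGCGCCC, which matches the template at positions 187–197.
The product runs from position 114 to position 197, so its length is 197 − 114 + 1 = 84 bp.

84 bp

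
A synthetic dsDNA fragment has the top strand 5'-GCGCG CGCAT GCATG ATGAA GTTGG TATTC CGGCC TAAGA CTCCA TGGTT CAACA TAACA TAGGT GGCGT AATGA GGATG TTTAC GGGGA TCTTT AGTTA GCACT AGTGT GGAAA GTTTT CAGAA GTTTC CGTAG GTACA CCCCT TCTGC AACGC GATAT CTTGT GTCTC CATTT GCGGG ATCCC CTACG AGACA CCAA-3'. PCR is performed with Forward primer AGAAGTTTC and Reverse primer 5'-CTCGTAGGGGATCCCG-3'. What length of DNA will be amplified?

71 bp

The forward primer matches the template at positions 122–130.
Reverse complement of the reverse primer: CGGGATCCCCTACGAG. This occurs on the top strand at positions 177–192.
The product runs from position 122 to position 192, so its length is 192 − 122 + 1 = 71 bp.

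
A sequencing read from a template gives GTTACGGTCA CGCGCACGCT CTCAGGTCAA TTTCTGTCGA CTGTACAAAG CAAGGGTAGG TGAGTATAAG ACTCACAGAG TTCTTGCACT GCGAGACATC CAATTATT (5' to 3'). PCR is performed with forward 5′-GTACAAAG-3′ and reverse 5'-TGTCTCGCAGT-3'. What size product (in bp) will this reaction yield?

56 bp

Scanning the template, GTACAAAG occurs at positions 43–50; this primer anneals to the bottom strand there with its 3' end pointing downstream.
Taking the reverse complement of TGTCTCGCAGT gives ACTGCGAGACA, found at positions 88–98 on the template; the primer anneals here to the top strand with its 3' end pointing upstream.
Amplicon spans positions 43–98: 56 bp.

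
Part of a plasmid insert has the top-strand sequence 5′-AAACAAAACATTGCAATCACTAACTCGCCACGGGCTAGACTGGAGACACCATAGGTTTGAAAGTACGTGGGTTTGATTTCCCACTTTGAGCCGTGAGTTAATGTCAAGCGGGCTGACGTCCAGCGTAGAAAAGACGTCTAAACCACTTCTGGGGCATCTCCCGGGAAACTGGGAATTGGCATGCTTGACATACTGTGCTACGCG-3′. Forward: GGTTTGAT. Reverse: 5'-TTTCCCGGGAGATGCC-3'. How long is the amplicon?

99 bp

Forward primer GGTTTGAT is found on the top strand at positions 70–77.
Taking the reverse complement of TTTCCCGGGAGATGCC gives GGCATCTCCCGGGAAA, found at positions 153–168 on the template; the primer anneals here to the top strand with its 3' end pointing upstream.
Product length = (reverse-primer end) − (forward-primer start) + 1 = 168 − 70 + 1 = 99 bp.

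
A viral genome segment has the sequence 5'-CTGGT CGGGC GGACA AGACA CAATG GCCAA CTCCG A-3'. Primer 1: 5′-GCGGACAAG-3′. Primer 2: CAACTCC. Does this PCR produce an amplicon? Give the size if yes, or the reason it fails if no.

No product — both primers anneal to the same strand and extend in the same direction.

Primer 1 (GCGGACAAG) matches the top strand at positions 9–17 (3' end points downstream).
Primer 2 (CAACTCC) also matches the top strand directly, at positions 28–34 — its reverse complement GGAGTTG is not present.
Both primers anneal to the bottom strand with 3' ends pointing the same way, so neither can prime synthesis back toward the other.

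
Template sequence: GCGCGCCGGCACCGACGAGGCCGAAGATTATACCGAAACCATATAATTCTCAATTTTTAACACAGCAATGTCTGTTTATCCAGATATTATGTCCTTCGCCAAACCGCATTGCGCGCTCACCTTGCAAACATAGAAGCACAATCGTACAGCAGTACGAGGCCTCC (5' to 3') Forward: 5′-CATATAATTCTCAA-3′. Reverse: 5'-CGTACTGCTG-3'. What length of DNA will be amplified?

117 bp

The forward primer matches the template at positions 40–53.
Taking the reverse complement of CGTACTGCTG gives CAGCAGTACG, found at positions 147–156 on the template; the primer anneals here to the top strand with its 3' end pointing upstream.
Product length = (reverse-primer end) − (forward-primer start) + 1 = 156 − 40 + 1 = 117 bp.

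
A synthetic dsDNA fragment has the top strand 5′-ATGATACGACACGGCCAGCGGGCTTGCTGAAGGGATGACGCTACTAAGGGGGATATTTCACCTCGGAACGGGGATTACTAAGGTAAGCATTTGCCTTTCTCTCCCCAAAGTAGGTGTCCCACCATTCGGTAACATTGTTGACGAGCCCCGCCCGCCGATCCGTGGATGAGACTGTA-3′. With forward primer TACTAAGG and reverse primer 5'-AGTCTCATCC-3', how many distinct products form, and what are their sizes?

The forward primer TACTAAGG matches the top strand at positions 42–49, 76–83.
The reverse primer's reverse complement is GGATGAGACT, matching at positions 164–173.
Each forward site pairs with the reverse site to give a product ending at position 173: sizes 132, 98 bp.

Two products: 132 bp, 98 bp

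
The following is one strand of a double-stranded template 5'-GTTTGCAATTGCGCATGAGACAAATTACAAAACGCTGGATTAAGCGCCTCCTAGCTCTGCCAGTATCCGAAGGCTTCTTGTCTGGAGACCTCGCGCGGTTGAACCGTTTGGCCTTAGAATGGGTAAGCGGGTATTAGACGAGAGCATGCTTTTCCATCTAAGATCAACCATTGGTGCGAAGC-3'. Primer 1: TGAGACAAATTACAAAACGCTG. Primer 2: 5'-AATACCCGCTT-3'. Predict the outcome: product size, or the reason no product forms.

Yes — a 120 bp product.

Primer 1 (TGAGACAAATTACAAAACGCTG) matches the top strand at positions 16–37; it acts as a forward primer.
Primer 2's reverse complement is AAGCGGGTATT, matching the top strand at positions 125–135; it acts as a reverse primer.
The 3' ends face each other across positions 16–135, giving a 120 bp product.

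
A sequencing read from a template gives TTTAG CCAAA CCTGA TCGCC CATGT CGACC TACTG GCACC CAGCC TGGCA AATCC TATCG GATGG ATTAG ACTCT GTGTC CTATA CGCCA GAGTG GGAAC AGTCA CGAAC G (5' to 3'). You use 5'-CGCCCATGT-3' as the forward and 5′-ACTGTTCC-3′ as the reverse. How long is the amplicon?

Forward primer CGCCCATGT is found on the top strand at positions 17–25.
Taking the reverse complement of ACTGTTCC gives GGAACAGT, found at positions 96–103 on the template; the primer anneals here to the top strand with its 3' end pointing upstream.
Product length = (reverse-primer end) − (forward-primer start) + 1 = 103 − 17 + 1 = 87 bp.

87 bp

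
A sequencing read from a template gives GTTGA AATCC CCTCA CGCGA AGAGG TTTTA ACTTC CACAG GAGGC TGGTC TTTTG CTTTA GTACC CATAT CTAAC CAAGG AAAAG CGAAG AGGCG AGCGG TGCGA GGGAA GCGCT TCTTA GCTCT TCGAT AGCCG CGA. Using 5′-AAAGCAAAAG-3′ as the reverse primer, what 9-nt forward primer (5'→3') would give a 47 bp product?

5'-TCACGCGAA-3'

The reverse primer's reverse complement CTTTTGCTTT matches the template at positions 50–59, so the product ends at position 59.
A 47 bp product then starts at position 59 − 47 + 1 = 13.
The forward primer is identical to the top strand there: TCACGCGAA.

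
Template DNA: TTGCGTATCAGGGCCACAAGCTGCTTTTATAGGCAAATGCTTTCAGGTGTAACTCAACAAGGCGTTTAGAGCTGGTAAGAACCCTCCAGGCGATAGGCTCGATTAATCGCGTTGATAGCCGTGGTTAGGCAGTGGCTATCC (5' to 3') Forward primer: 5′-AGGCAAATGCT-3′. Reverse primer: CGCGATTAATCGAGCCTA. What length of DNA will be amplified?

81 bp

Scanning the template, AGGCAAATGCT occurs at positions 31–41; this primer anneals to the bottom strand there with its 3' end pointing downstream.
Reverse complement of the reverse primer: TAGGCTCGATTAATCGCG. This occurs on the top strand at positions 94–111.
The product runs from position 31 to position 111, so its length is 111 − 31 + 1 = 81 bp.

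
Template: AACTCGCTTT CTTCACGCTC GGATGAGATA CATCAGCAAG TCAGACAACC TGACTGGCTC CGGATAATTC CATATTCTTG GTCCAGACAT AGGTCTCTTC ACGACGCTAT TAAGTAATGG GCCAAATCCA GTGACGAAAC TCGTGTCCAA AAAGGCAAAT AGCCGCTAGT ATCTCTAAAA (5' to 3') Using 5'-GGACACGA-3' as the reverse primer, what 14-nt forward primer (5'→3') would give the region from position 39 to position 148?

The reverse primer's reverse complement TCGTGTCC matches the template at positions 141–148; the product starts at position 39.
The forward primer is identical to the top strand over positions 39–52: AGTCAGACAACCTG.

5'-AGTCAGACAACCTG-3'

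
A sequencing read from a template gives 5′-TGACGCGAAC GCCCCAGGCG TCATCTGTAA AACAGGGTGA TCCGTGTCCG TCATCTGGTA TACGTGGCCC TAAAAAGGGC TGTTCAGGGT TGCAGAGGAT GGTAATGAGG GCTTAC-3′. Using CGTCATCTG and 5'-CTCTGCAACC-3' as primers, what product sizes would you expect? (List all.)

79 bp, 49 bp

The forward primer CGTCATCTG matches the top strand at positions 19–27, 49–57.
The reverse primer's reverse complement is GGTTGCAGAG, matching at positions 88–97.
Each forward site pairs with the reverse site to give a product ending at position 97: sizes 79, 49 bp.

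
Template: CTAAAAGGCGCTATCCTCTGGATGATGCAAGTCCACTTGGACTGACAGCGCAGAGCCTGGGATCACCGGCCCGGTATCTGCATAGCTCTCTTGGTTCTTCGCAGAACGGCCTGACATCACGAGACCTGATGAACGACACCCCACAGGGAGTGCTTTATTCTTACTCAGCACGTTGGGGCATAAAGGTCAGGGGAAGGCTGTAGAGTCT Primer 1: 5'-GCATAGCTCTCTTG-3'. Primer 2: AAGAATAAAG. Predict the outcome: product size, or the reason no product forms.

Primer 1 (GCATAGCTCTCTTG) matches the top strand at positions 80–93; it acts as a forward primer.
Primer 2's reverse complement is CTTTATTCTT, matching the top strand at positions 153–162; it acts as a reverse primer.
The 3' ends face each other across positions 80–162, giving an 83 bp product.

Yes — an 83 bp product.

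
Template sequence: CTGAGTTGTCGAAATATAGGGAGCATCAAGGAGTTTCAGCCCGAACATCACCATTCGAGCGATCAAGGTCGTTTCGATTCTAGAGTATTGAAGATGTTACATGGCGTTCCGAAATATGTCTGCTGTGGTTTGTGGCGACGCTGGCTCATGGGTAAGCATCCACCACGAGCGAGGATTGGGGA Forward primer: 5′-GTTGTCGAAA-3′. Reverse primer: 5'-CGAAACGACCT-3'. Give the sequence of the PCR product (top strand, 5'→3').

Scanning the template, GTTGTCGAAA occurs at positions 5–14; this primer anneals to the bottom strand there with its 3' end pointing downstream.
Reverse complement of the reverse primer: AGGTCGTTTCG. This occurs on the top strand at positions 66–76.
The product is the template from position 5 through 76 (72 bp).

5'-GTTGTCGAAATATAGGGAGCATCAAGGAGTTTCAGCCCGAACATCACCATTCGAGCGATCAAGGTCGTTTCG-3'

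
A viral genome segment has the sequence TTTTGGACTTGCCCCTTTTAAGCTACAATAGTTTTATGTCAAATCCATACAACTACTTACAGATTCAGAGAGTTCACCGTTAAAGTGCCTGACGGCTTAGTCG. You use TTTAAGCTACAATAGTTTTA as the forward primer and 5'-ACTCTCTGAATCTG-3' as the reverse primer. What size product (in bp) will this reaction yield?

Scanning the template, TTTAAGCTACAATAGTTTTA occurs at positions 17–36; this primer anneals to the bottom strand there with its 3' end pointing downstream.
Taking the reverse complement of ACTCTCTGAATCTG gives CAGATTCAGAGAGT, found at positions 60–73 on the template; the primer anneals here to the top strand with its 3' end pointing upstream.
The product runs from position 17 to position 73, so its length is 73 − 17 + 1 = 57 bp.

57 bp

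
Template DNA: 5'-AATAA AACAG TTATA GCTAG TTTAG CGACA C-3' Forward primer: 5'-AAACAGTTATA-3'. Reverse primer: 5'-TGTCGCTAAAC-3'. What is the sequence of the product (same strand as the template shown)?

Scanning the template, AAACAGTTATA occurs at positions 5–15; this primer anneals to the bottom strand there with its 3' end pointing downstream.
Taking the reverse complement of TGTCGCTAAAC gives GTTTAGCGACA, found at positions 20–30 on the template; the primer anneals here to the top strand with its 3' end pointing upstream.
The product is the template from position 5 through 30 (26 bp).

5'-AAACAGTTATAGCTAGTTTAGCGACA-3'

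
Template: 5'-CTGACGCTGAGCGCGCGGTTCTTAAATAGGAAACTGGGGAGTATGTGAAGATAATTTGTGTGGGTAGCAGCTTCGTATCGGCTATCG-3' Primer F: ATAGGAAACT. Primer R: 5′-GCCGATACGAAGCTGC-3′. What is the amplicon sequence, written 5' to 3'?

Forward primer ATAGGAAACT is found on the top strand at positions 26–35.
Taking the reverse complement of GCCGATACGAAGCTGC gives GCAGCTTCGTATCGGC, found at positions 67–82 on the template; the primer anneals here to the top strand with its 3' end pointing upstream.
The product is the template from position 26 through 82 (57 bp).

5'-ATAGGAAACTGGGGAGTATGTGAAGATAATTTGTGTGGGTAGCAGCTTCGTATCGGC-3'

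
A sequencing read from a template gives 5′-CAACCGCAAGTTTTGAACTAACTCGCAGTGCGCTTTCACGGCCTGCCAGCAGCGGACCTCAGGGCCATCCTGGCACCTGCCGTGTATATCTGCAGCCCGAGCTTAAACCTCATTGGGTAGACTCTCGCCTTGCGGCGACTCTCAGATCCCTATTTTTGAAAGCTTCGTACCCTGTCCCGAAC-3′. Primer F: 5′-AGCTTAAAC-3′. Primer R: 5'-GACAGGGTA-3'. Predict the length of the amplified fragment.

77 bp

The forward primer matches the template at positions 100–108.
Reverse complement of the reverse primer: TACCCTGTC. This occurs on the top strand at positions 168–176.
The product runs from position 100 to position 176, so its length is 176 − 100 + 1 = 77 bp.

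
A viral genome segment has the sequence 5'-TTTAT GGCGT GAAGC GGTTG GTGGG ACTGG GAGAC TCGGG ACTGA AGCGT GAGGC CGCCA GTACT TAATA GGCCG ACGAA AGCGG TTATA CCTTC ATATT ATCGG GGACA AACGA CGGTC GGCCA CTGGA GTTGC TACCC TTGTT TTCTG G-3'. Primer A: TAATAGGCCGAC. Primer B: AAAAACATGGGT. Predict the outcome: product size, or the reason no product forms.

No product — primer B has no binding site in the template.

Primer B (AAAAACATGGGT) does not match the top strand, and its reverse complement ACCCATGTTTTT does not match either.
With no annealing site for primer B, no amplification occurs.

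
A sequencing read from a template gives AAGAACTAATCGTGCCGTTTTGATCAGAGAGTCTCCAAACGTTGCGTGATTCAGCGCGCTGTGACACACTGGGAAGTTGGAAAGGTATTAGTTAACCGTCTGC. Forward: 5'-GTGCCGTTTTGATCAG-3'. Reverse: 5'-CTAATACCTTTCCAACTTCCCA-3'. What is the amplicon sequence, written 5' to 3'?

5'-GTGCCGTTTTGATCAGAGAGTCTCCAAACGTTGCGTGATTCAGCGCGCTGTGACACACTGGGAAGTTGGAAAGGTATTAG-3'

Scanning the template, GTGCCGTTTTGATCAG occurs at positions 12–27; this primer anneals to the bottom strand there with its 3' end pointing downstream.
Taking the reverse complement of CTAATACCTTTCCAACTTCCCA gives TGGGAAGTTGGAAAGGTATTAG, found at positions 70–91 on the template; the primer anneals here to the top strand with its 3' end pointing upstream.
The product is the template from position 12 through 91 (80 bp).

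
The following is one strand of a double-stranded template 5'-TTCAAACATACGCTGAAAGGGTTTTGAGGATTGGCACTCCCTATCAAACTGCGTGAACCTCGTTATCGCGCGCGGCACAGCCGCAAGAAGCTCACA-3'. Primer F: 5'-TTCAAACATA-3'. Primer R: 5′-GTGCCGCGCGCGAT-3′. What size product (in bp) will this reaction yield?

78 bp

Forward primer TTCAAACATA is found on the top strand at positions 1–10.
The reverse primer's reverse complement is ATCGCGCGCGGCAC, which matches the template at positions 65–78.
Product length = (reverse-primer end) − (forward-primer start) + 1 = 78 − 1 + 1 = 78 bp.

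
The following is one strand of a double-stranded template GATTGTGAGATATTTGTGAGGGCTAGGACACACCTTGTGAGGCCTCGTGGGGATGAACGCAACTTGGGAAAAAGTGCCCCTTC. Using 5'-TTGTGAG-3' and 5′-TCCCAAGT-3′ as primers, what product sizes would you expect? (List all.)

67 bp, 56 bp, 35 bp

The forward primer TTGTGAG matches the top strand at positions 3–9, 14–20, 35–41.
The reverse primer's reverse complement is ACTTGGGA, matching at positions 62–69.
Each forward site pairs with the reverse site to give a product ending at position 69: sizes 67, 56, 35 bp.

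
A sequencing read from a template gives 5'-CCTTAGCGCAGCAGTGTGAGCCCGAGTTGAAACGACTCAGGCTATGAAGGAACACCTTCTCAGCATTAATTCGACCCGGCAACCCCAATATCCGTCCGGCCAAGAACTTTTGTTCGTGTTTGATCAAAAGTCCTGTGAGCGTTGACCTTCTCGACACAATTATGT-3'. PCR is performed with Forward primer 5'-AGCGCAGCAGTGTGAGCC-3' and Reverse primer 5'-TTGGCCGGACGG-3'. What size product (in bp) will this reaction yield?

Scanning the template, AGCGCAGCAGTGTGAGCC occurs at positions 5–22; this primer anneals to the bottom strand there with its 3' end pointing downstream.
Taking the reverse complement of TTGGCCGGACGG gives CCGTCCGGCCAA, found at positions 92–103 on the template; the primer anneals here to the top strand with its 3' end pointing upstream.
The product runs from position 5 to position 103, so its length is 103 − 5 + 1 = 99 bp.

99 bp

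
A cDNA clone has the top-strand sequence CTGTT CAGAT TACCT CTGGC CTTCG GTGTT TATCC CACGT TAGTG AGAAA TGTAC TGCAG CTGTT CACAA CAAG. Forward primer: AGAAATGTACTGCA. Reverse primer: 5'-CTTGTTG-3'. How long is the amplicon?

29 bp

Scanning the template, AGAAATGTACTGCA occurs at positions 46–59; this primer anneals to the bottom strand there with its 3' end pointing downstream.
The reverse primer's reverse complement is CAACAAG, which matches the template at positions 68–74.
The product runs from position 46 to position 74, so its length is 74 − 46 + 1 = 29 bp.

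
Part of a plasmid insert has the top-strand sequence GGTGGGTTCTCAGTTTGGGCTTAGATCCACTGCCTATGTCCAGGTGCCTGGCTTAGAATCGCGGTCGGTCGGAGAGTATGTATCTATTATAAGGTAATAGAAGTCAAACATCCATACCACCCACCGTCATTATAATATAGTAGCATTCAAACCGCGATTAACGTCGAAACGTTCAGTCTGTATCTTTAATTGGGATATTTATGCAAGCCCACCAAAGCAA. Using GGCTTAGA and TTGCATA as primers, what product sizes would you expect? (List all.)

189 bp, 157 bp

The forward primer GGCTTAGA matches the top strand at positions 18–25, 50–57.
The reverse primer's reverse complement is TATGCAA, matching at positions 200–206.
Each forward site pairs with the reverse site to give a product ending at position 206: sizes 189, 157 bp.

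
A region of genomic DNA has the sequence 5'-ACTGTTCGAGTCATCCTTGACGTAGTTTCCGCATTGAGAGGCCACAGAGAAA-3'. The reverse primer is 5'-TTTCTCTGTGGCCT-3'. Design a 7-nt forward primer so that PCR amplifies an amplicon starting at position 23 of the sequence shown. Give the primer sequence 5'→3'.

5'-TAGTTTC-3'

The reverse primer's reverse complement AGGCCACAGAGAAA matches the template at positions 39–52; the product starts at position 23.
The forward primer is identical to the top strand over positions 23–29: TAGTTTC.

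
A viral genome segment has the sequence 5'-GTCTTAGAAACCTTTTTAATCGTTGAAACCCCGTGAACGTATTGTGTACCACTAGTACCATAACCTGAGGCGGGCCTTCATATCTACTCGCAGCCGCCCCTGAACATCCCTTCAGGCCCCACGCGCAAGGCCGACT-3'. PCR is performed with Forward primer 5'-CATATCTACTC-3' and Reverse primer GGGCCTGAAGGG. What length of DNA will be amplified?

Scanning the template, CATATCTACTC occurs at positions 79–89; this primer anneals to the bottom strand there with its 3' end pointing downstream.
Taking the reverse complement of GGGCCTGAAGGG gives CCCTTCAGGCCC, found at positions 108–119 on the template; the primer anneals here to the top strand with its 3' end pointing upstream.
Amplicon spans positions 79–119: 41 bp.

41 bp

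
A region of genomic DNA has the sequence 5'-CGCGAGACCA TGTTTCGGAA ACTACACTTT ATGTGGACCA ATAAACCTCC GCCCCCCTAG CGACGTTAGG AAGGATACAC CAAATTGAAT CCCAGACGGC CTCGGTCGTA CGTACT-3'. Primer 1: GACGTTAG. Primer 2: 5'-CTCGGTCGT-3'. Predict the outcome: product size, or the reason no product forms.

No product — both primers anneal to the same strand and extend in the same direction.

Primer 1 (GACGTTAG) matches the top strand at positions 62–69 (3' end points downstream).
Primer 2 (CTCGGTCGT) also matches the top strand directly, at positions 101–109 — its reverse complement ACGACCGAG is not present.
Both primers anneal to the bottom strand with 3' ends pointing the same way, so neither can prime synthesis back toward the other.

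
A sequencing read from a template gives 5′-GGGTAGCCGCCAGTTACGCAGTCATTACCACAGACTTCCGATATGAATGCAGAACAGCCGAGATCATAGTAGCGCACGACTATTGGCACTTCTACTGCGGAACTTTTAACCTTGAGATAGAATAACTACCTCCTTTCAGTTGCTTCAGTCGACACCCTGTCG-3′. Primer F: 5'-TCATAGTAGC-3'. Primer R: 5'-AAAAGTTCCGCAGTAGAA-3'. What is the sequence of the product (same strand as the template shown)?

Scanning the template, TCATAGTAGC occurs at positions 64–73; this primer anneals to the bottom strand there with its 3' end pointing downstream.
The reverse primer's reverse complement is TTCTACTGCGGAACTTTT, which matches the template at positions 90–107.
The product is the template from position 64 through 107 (44 bp).

5'-TCATAGTAGCGCACGACTATTGGCACTTCTACTGCGGAACTTTT-3'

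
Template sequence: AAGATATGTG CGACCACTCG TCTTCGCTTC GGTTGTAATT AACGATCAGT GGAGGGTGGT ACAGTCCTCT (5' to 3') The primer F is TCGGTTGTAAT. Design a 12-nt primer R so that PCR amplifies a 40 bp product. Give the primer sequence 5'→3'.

5'-AGGACTGTACCA-3'

The forward primer binds at positions 29–39, so a 40 bp product ends at position 29 + 40 − 1 = 68.
The reverse primer anneals to the top strand over positions 57–68, i.e. to TGGTACAGTCCT.
Its sequence written 5'→3' is the reverse complement: AGGACTGTACCA.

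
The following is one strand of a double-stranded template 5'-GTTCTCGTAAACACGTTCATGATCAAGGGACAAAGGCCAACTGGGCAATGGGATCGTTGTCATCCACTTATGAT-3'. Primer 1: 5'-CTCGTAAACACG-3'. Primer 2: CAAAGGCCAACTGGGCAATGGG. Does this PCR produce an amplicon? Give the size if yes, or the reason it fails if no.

Primer 1 (CTCGTAAACACG) matches the top strand at positions 4–15 (3' end points downstream).
Primer 2 (CAAAGGCCAACTGGGCAATGGG) also matches the top strand directly, at positions 31–52 — its reverse complement CCCATTGCCCAGTTGGCCTTTG is not present.
Both primers anneal to the bottom strand with 3' ends pointing the same way, so neither can prime synthesis back toward the other.

No product — both primers anneal to the same strand and extend in the same direction.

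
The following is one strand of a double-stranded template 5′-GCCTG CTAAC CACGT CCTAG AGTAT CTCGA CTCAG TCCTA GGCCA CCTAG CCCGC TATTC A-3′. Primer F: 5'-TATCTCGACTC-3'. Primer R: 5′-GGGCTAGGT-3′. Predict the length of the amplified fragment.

The forward primer matches the template at positions 23–33.
The reverse primer's reverse complement is ACCTAGCCC, which matches the template at positions 45–53.
The product runs from position 23 to position 53, so its length is 53 − 23 + 1 = 31 bp.

31 bp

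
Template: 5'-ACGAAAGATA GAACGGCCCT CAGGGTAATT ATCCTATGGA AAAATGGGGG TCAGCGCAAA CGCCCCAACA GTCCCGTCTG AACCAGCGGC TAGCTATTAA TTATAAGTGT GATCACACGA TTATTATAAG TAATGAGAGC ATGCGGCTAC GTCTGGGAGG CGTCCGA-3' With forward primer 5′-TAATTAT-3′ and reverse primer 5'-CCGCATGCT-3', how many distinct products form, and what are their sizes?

Two products: 121 bp, 49 bp

The forward primer TAATTAT matches the top strand at positions 26–32, 98–104.
The reverse primer's reverse complement is AGCATGCGG, matching at positions 138–146.
Each forward site pairs with the reverse site to give a product ending at position 146: sizes 121, 49 bp.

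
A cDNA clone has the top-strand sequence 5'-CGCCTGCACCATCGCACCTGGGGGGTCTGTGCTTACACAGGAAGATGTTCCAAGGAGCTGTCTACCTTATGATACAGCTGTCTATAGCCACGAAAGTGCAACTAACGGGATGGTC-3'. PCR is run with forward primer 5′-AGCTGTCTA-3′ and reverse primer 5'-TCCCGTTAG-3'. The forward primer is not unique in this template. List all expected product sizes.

The forward primer AGCTGTCTA matches the top strand at positions 56–64, 76–84.
The reverse primer's reverse complement is CTAACGGGA, matching at positions 102–110.
Each forward site pairs with the reverse site to give a product ending at position 110: sizes 55, 35 bp.

55 bp, 35 bp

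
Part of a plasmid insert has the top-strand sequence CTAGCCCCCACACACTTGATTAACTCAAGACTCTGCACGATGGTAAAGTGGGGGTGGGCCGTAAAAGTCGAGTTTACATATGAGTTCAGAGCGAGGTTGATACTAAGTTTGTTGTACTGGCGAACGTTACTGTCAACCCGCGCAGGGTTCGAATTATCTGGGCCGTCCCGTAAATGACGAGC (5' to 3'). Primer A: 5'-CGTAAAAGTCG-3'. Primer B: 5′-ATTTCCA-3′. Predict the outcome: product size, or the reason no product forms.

No product — primer B has no binding site in the template.

Primer B (ATTTCCA) does not match the top strand, and its reverse complement TGGAAAT does not match either.
With no annealing site for primer B, no amplification occurs.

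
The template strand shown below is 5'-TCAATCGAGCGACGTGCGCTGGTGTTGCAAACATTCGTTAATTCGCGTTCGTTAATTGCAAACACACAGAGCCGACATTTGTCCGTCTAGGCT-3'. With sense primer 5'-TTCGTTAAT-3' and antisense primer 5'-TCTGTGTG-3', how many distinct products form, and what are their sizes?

Two products: 37 bp, 23 bp

The forward primer TTCGTTAAT matches the top strand at positions 34–42, 48–56.
The reverse primer's reverse complement is CACACAGA, matching at positions 63–70.
Each forward site pairs with the reverse site to give a product ending at position 70: sizes 37, 23 bp.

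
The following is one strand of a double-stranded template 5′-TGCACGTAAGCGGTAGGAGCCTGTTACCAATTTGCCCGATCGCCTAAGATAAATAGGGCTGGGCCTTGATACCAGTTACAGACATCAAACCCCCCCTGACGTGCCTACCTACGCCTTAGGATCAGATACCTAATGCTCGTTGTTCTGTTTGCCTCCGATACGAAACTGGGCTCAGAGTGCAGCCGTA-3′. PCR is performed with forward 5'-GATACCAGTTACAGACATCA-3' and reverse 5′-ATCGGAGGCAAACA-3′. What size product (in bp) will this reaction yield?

92 bp

Forward primer GATACCAGTTACAGACATCA is found on the top strand at positions 68–87.
Reverse complement of the reverse primer: TGTTTGCCTCCGAT. This occurs on the top strand at positions 146–159.
Product length = (reverse-primer end) − (forward-primer start) + 1 = 159 − 68 + 1 = 92 bp.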